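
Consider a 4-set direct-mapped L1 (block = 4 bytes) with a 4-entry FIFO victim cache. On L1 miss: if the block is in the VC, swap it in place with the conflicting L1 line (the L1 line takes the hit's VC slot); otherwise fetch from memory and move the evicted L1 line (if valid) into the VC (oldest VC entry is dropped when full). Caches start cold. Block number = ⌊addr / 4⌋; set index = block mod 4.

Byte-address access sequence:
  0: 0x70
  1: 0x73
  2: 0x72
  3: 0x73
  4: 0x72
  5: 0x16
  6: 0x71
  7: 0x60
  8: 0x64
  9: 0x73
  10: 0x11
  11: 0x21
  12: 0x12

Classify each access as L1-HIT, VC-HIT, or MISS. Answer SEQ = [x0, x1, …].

SEQ = [MISS, L1-HIT, L1-HIT, L1-HIT, L1-HIT, MISS, L1-HIT, MISS, MISS, VC-HIT, MISS, MISS, VC-HIT]

  [0] addr=0x70 blk=28 s=0: MISS | VC []
  [1] addr=0x73 blk=28 s=0: L1-HIT | VC []
  [2] addr=0x72 blk=28 s=0: L1-HIT | VC []
  [3] addr=0x73 blk=28 s=0: L1-HIT | VC []
  [4] addr=0x72 blk=28 s=0: L1-HIT | VC []
  [5] addr=0x16 blk=5 s=1: MISS | VC []
  [6] addr=0x71 blk=28 s=0: L1-HIT | VC []
  [7] addr=0x60 blk=24 s=0: MISS | VC [28]
  [8] addr=0x64 blk=25 s=1: MISS | VC [28, 5]
  [9] addr=0x73 blk=28 s=0: VC-HIT | VC [24, 5]
  [10] addr=0x11 blk=4 s=0: MISS | VC [24, 5, 28]
  [11] addr=0x21 blk=8 s=0: MISS | VC [24, 5, 28, 4]
  [12] addr=0x12 blk=4 s=0: VC-HIT | VC [24, 5, 28, 8]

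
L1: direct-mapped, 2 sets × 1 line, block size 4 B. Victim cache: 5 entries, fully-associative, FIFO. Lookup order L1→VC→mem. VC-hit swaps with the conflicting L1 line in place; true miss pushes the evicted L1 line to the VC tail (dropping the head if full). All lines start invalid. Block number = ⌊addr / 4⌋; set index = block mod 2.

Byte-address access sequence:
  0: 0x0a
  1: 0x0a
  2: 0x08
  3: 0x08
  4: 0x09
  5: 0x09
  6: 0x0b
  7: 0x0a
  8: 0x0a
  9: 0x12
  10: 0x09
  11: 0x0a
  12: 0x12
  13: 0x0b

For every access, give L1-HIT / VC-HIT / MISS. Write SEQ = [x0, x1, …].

SEQ = [MISS, L1-HIT, L1-HIT, L1-HIT, L1-HIT, L1-HIT, L1-HIT, L1-HIT, L1-HIT, MISS, VC-HIT, L1-HIT, VC-HIT, VC-HIT]

0: 0xa (blk 2, set 0) → MISS  vc=[]
1: 0xa (blk 2, set 0) → L1-HIT  vc=[]
2: 0x8 (blk 2, set 0) → L1-HIT  vc=[]
3: 0x8 (blk 2, set 0) → L1-HIT  vc=[]
4: 0x9 (blk 2, set 0) → L1-HIT  vc=[]
5: 0x9 (blk 2, set 0) → L1-HIT  vc=[]
6: 0xb (blk 2, set 0) → L1-HIT  vc=[]
7: 0xa (blk 2, set 0) → L1-HIT  vc=[]
8: 0xa (blk 2, set 0) → L1-HIT  vc=[]
9: 0x12 (blk 4, set 0) → MISS  vc=[2]
10: 0x9 (blk 2, set 0) → VC-HIT  vc=[4]
11: 0xa (blk 2, set 0) → L1-HIT  vc=[4]
12: 0x12 (blk 4, set 0) → VC-HIT  vc=[2]
13: 0xb (blk 2, set 0) → VC-HIT  vc=[4]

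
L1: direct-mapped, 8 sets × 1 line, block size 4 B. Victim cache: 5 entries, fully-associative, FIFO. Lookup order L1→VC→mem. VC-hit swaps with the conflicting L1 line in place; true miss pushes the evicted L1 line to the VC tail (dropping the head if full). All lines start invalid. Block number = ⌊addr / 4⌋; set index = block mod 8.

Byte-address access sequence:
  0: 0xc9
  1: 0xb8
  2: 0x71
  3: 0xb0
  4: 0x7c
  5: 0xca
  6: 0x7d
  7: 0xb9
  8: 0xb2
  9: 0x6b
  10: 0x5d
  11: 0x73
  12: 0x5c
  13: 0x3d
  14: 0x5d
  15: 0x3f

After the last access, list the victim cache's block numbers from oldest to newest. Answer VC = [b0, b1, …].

#0 0xc9→b50/s2 MISS; vc=[]
#1 0xb8→b46/s6 MISS; vc=[]
#2 0x71→b28/s4 MISS; vc=[]
#3 0xb0→b44/s4 MISS; vc=[28]
#4 0x7c→b31/s7 MISS; vc=[28]
#5 0xca→b50/s2 L1-HIT; vc=[28]
#6 0x7d→b31/s7 L1-HIT; vc=[28]
#7 0xb9→b46/s6 L1-HIT; vc=[28]
#8 0xb2→b44/s4 L1-HIT; vc=[28]
#9 0x6b→b26/s2 MISS; vc=[28,50]
#10 0x5d→b23/s7 MISS; vc=[28,50,31]
#11 0x73→b28/s4 VC-HIT; vc=[44,50,31]
#12 0x5c→b23/s7 L1-HIT; vc=[44,50,31]
#13 0x3d→b15/s7 MISS; vc=[44,50,31,23]
#14 0x5d→b23/s7 VC-HIT; vc=[44,50,31,15]
#15 0x3f→b15/s7 VC-HIT; vc=[44,50,31,23]

VC = [44, 50, 31, 23]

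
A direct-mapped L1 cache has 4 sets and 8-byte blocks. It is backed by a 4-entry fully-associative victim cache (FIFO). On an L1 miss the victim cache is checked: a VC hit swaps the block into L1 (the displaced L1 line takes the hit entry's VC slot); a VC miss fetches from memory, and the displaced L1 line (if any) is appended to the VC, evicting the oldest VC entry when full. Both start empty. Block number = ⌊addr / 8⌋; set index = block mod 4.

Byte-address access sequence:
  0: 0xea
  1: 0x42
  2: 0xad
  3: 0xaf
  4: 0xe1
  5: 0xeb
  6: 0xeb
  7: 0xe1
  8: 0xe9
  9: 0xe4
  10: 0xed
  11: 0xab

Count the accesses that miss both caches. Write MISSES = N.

MISSES = 4

0: 0xea (blk 29, set 1) → MISS  vc=[]
1: 0x42 (blk 8, set 0) → MISS  vc=[]
2: 0xad (blk 21, set 1) → MISS  vc=[29]
3: 0xaf (blk 21, set 1) → L1-HIT  vc=[29]
4: 0xe1 (blk 28, set 0) → MISS  vc=[29, 8]
5: 0xeb (blk 29, set 1) → VC-HIT  vc=[21, 8]
6: 0xeb (blk 29, set 1) → L1-HIT  vc=[21, 8]
7: 0xe1 (blk 28, set 0) → L1-HIT  vc=[21, 8]
8: 0xe9 (blk 29, set 1) → L1-HIT  vc=[21, 8]
9: 0xe4 (blk 28, set 0) → L1-HIT  vc=[21, 8]
10: 0xed (blk 29, set 1) → L1-HIT  vc=[21, 8]
11: 0xab (blk 21, set 1) → VC-HIT  vc=[29, 8]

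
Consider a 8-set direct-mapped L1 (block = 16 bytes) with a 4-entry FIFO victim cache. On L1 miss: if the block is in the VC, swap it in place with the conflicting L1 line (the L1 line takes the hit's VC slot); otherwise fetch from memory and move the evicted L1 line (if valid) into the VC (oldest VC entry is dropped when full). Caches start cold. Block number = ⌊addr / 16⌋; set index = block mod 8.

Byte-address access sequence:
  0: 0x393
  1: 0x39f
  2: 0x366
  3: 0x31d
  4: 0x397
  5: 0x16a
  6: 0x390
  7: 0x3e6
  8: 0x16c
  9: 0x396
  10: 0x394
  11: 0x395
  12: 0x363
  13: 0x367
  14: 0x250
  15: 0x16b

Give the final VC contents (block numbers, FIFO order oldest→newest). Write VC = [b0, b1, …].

#0 0x393→b57/s1 MISS; vc=[]
#1 0x39f→b57/s1 L1-HIT; vc=[]
#2 0x366→b54/s6 MISS; vc=[]
#3 0x31d→b49/s1 MISS; vc=[57]
#4 0x397→b57/s1 VC-HIT; vc=[49]
#5 0x16a→b22/s6 MISS; vc=[49,54]
#6 0x390→b57/s1 L1-HIT; vc=[49,54]
#7 0x3e6→b62/s6 MISS; vc=[49,54,22]
#8 0x16c→b22/s6 VC-HIT; vc=[49,54,62]
#9 0x396→b57/s1 L1-HIT; vc=[49,54,62]
#10 0x394→b57/s1 L1-HIT; vc=[49,54,62]
#11 0x395→b57/s1 L1-HIT; vc=[49,54,62]
#12 0x363→b54/s6 VC-HIT; vc=[49,22,62]
#13 0x367→b54/s6 L1-HIT; vc=[49,22,62]
#14 0x250→b37/s5 MISS; vc=[49,22,62]
#15 0x16b→b22/s6 VC-HIT; vc=[49,54,62]

VC = [49, 54, 62]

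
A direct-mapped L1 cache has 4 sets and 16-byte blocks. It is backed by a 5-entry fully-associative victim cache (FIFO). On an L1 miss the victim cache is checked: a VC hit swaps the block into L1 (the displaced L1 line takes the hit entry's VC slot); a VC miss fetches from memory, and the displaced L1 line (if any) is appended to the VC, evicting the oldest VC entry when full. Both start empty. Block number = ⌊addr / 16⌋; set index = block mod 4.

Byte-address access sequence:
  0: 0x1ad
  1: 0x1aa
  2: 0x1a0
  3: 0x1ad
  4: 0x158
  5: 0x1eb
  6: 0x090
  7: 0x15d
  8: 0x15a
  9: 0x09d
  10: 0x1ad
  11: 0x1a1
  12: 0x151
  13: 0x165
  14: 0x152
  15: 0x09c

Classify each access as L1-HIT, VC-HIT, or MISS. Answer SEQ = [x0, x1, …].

SEQ = [MISS, L1-HIT, L1-HIT, L1-HIT, MISS, MISS, MISS, VC-HIT, L1-HIT, VC-HIT, VC-HIT, L1-HIT, VC-HIT, MISS, L1-HIT, VC-HIT]

  [0] addr=0x1ad blk=26 s=2: MISS | VC []
  [1] addr=0x1aa blk=26 s=2: L1-HIT | VC []
  [2] addr=0x1a0 blk=26 s=2: L1-HIT | VC []
  [3] addr=0x1ad blk=26 s=2: L1-HIT | VC []
  [4] addr=0x158 blk=21 s=1: MISS | VC []
  [5] addr=0x1eb blk=30 s=2: MISS | VC [26]
  [6] addr=0x90 blk=9 s=1: MISS | VC [26, 21]
  [7] addr=0x15d blk=21 s=1: VC-HIT | VC [26, 9]
  [8] addr=0x15a blk=21 s=1: L1-HIT | VC [26, 9]
  [9] addr=0x9d blk=9 s=1: VC-HIT | VC [26, 21]
  [10] addr=0x1ad blk=26 s=2: VC-HIT | VC [30, 21]
  [11] addr=0x1a1 blk=26 s=2: L1-HIT | VC [30, 21]
  [12] addr=0x151 blk=21 s=1: VC-HIT | VC [30, 9]
  [13] addr=0x165 blk=22 s=2: MISS | VC [30, 9, 26]
  [14] addr=0x152 blk=21 s=1: L1-HIT | VC [30, 9, 26]
  [15] addr=0x9c blk=9 s=1: VC-HIT | VC [30, 21, 26]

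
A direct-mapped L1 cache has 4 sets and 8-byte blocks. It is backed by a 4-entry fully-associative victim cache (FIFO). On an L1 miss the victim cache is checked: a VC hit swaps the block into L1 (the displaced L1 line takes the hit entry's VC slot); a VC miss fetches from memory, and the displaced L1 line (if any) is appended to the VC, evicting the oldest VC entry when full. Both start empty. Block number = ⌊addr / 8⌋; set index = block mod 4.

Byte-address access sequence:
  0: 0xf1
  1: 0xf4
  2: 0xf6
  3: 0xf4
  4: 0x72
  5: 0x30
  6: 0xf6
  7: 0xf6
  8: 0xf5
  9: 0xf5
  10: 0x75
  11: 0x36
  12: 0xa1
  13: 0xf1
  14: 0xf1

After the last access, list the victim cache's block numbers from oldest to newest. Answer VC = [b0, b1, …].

  [0] addr=0xf1 blk=30 s=2: MISS | VC []
  [1] addr=0xf4 blk=30 s=2: L1-HIT | VC []
  [2] addr=0xf6 blk=30 s=2: L1-HIT | VC []
  [3] addr=0xf4 blk=30 s=2: L1-HIT | VC []
  [4] addr=0x72 blk=14 s=2: MISS | VC [30]
  [5] addr=0x30 blk=6 s=2: MISS | VC [30, 14]
  [6] addr=0xf6 blk=30 s=2: VC-HIT | VC [6, 14]
  [7] addr=0xf6 blk=30 s=2: L1-HIT | VC [6, 14]
  [8] addr=0xf5 blk=30 s=2: L1-HIT | VC [6, 14]
  [9] addr=0xf5 blk=30 s=2: L1-HIT | VC [6, 14]
  [10] addr=0x75 blk=14 s=2: VC-HIT | VC [6, 30]
  [11] addr=0x36 blk=6 s=2: VC-HIT | VC [14, 30]
  [12] addr=0xa1 blk=20 s=0: MISS | VC [14, 30]
  [13] addr=0xf1 blk=30 s=2: VC-HIT | VC [14, 6]
  [14] addr=0xf1 blk=30 s=2: L1-HIT | VC [14, 6]

VC = [14, 6]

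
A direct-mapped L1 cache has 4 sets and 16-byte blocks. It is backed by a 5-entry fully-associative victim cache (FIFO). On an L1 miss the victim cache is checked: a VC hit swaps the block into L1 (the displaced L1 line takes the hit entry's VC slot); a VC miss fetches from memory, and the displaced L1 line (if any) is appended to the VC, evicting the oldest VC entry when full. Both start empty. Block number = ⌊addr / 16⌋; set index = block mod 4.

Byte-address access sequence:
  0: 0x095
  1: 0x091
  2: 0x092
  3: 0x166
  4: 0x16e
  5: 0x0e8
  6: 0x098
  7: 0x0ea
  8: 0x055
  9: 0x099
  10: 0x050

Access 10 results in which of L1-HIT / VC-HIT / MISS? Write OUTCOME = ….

#0 0x95→b9/s1 MISS; vc=[]
#1 0x91→b9/s1 L1-HIT; vc=[]
#2 0x92→b9/s1 L1-HIT; vc=[]
#3 0x166→b22/s2 MISS; vc=[]
#4 0x16e→b22/s2 L1-HIT; vc=[]
#5 0xe8→b14/s2 MISS; vc=[22]
#6 0x98→b9/s1 L1-HIT; vc=[22]
#7 0xea→b14/s2 L1-HIT; vc=[22]
#8 0x55→b5/s1 MISS; vc=[22,9]
#9 0x99→b9/s1 VC-HIT; vc=[22,5]
#10 0x50→b5/s1 VC-HIT; vc=[22,9]

OUTCOME = VC-HIT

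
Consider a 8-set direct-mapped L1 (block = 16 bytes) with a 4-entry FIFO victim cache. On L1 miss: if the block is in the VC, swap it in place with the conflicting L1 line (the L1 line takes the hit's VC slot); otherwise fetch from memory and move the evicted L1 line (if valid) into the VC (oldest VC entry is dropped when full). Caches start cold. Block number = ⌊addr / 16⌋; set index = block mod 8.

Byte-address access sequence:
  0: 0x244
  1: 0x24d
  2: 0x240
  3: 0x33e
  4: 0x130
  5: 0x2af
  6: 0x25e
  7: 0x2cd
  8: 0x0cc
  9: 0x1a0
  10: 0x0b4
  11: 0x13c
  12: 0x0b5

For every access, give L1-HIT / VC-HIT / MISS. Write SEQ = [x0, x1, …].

SEQ = [MISS, L1-HIT, L1-HIT, MISS, MISS, MISS, MISS, MISS, MISS, MISS, MISS, VC-HIT, VC-HIT]

0: 0x244 (blk 36, set 4) → MISS  vc=[]
1: 0x24d (blk 36, set 4) → L1-HIT  vc=[]
2: 0x240 (blk 36, set 4) → L1-HIT  vc=[]
3: 0x33e (blk 51, set 3) → MISS  vc=[]
4: 0x130 (blk 19, set 3) → MISS  vc=[51]
5: 0x2af (blk 42, set 2) → MISS  vc=[51]
6: 0x25e (blk 37, set 5) → MISS  vc=[51]
7: 0x2cd (blk 44, set 4) → MISS  vc=[51, 36]
8: 0xcc (blk 12, set 4) → MISS  vc=[51, 36, 44]
9: 0x1a0 (blk 26, set 2) → MISS  vc=[51, 36, 44, 42]
10: 0xb4 (blk 11, set 3) → MISS  vc=[36, 44, 42, 19]
11: 0x13c (blk 19, set 3) → VC-HIT  vc=[36, 44, 42, 11]
12: 0xb5 (blk 11, set 3) → VC-HIT  vc=[36, 44, 42, 19]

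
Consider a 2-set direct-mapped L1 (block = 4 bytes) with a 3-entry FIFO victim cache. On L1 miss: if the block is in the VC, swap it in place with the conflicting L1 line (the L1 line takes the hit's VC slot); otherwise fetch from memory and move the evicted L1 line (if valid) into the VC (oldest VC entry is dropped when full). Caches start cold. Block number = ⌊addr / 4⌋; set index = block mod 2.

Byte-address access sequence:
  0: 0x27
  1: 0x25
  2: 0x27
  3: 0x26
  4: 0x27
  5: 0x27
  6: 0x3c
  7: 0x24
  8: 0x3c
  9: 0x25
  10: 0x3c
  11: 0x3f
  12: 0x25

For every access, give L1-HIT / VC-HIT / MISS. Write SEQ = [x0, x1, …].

SEQ = [MISS, L1-HIT, L1-HIT, L1-HIT, L1-HIT, L1-HIT, MISS, VC-HIT, VC-HIT, VC-HIT, VC-HIT, L1-HIT, VC-HIT]

  [0] addr=0x27 blk=9 s=1: MISS | VC []
  [1] addr=0x25 blk=9 s=1: L1-HIT | VC []
  [2] addr=0x27 blk=9 s=1: L1-HIT | VC []
  [3] addr=0x26 blk=9 s=1: L1-HIT | VC []
  [4] addr=0x27 blk=9 s=1: L1-HIT | VC []
  [5] addr=0x27 blk=9 s=1: L1-HIT | VC []
  [6] addr=0x3c blk=15 s=1: MISS | VC [9]
  [7] addr=0x24 blk=9 s=1: VC-HIT | VC [15]
  [8] addr=0x3c blk=15 s=1: VC-HIT | VC [9]
  [9] addr=0x25 blk=9 s=1: VC-HIT | VC [15]
  [10] addr=0x3c blk=15 s=1: VC-HIT | VC [9]
  [11] addr=0x3f blk=15 s=1: L1-HIT | VC [9]
  [12] addr=0x25 blk=9 s=1: VC-HIT | VC [15]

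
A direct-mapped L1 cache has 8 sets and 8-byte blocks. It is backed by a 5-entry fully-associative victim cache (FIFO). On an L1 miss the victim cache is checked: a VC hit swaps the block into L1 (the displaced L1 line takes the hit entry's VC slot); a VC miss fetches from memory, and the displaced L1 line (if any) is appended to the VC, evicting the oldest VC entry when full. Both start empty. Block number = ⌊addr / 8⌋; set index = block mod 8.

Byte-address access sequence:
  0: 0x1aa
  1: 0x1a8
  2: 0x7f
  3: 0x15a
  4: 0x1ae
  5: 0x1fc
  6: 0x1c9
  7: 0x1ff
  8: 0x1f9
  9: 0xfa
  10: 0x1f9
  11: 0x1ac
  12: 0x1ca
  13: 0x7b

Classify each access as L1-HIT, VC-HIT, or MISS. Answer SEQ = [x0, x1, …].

0: 0x1aa (blk 53, set 5) → MISS  vc=[]
1: 0x1a8 (blk 53, set 5) → L1-HIT  vc=[]
2: 0x7f (blk 15, set 7) → MISS  vc=[]
3: 0x15a (blk 43, set 3) → MISS  vc=[]
4: 0x1ae (blk 53, set 5) → L1-HIT  vc=[]
5: 0x1fc (blk 63, set 7) → MISS  vc=[15]
6: 0x1c9 (blk 57, set 1) → MISS  vc=[15]
7: 0x1ff (blk 63, set 7) → L1-HIT  vc=[15]
8: 0x1f9 (blk 63, set 7) → L1-HIT  vc=[15]
9: 0xfa (blk 31, set 7) → MISS  vc=[15, 63]
10: 0x1f9 (blk 63, set 7) → VC-HIT  vc=[15, 31]
11: 0x1ac (blk 53, set 5) → L1-HIT  vc=[15, 31]
12: 0x1ca (blk 57, set 1) → L1-HIT  vc=[15, 31]
13: 0x7b (blk 15, set 7) → VC-HIT  vc=[63, 31]

SEQ = [MISS, L1-HIT, MISS, MISS, L1-HIT, MISS, MISS, L1-HIT, L1-HIT, MISS, VC-HIT, L1-HIT, L1-HIT, VC-HIT]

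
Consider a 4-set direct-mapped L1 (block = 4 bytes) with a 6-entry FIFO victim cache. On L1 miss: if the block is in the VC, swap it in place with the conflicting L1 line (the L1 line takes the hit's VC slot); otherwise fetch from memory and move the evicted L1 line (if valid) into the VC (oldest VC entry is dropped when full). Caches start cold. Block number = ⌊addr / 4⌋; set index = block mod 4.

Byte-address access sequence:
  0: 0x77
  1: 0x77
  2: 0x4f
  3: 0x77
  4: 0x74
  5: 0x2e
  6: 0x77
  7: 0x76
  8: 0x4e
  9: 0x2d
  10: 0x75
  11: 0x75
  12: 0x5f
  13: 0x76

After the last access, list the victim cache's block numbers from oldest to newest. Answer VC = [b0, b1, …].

#0 0x77→b29/s1 MISS; vc=[]
#1 0x77→b29/s1 L1-HIT; vc=[]
#2 0x4f→b19/s3 MISS; vc=[]
#3 0x77→b29/s1 L1-HIT; vc=[]
#4 0x74→b29/s1 L1-HIT; vc=[]
#5 0x2e→b11/s3 MISS; vc=[19]
#6 0x77→b29/s1 L1-HIT; vc=[19]
#7 0x76→b29/s1 L1-HIT; vc=[19]
#8 0x4e→b19/s3 VC-HIT; vc=[11]
#9 0x2d→b11/s3 VC-HIT; vc=[19]
#10 0x75→b29/s1 L1-HIT; vc=[19]
#11 0x75→b29/s1 L1-HIT; vc=[19]
#12 0x5f→b23/s3 MISS; vc=[19,11]
#13 0x76→b29/s1 L1-HIT; vc=[19,11]

VC = [19, 11]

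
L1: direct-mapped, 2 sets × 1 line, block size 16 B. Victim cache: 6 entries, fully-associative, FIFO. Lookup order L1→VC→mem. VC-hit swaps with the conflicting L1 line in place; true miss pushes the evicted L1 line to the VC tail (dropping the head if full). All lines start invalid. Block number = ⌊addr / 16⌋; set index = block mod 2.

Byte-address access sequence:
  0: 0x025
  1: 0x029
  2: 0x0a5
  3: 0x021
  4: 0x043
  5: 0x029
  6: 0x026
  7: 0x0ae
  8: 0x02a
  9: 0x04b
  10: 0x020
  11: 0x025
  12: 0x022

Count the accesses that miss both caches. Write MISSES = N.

MISSES = 3

  [0] addr=0x25 blk=2 s=0: MISS | VC []
  [1] addr=0x29 blk=2 s=0: L1-HIT | VC []
  [2] addr=0xa5 blk=10 s=0: MISS | VC [2]
  [3] addr=0x21 blk=2 s=0: VC-HIT | VC [10]
  [4] addr=0x43 blk=4 s=0: MISS | VC [10, 2]
  [5] addr=0x29 blk=2 s=0: VC-HIT | VC [10, 4]
  [6] addr=0x26 blk=2 s=0: L1-HIT | VC [10, 4]
  [7] addr=0xae blk=10 s=0: VC-HIT | VC [2, 4]
  [8] addr=0x2a blk=2 s=0: VC-HIT | VC [10, 4]
  [9] addr=0x4b blk=4 s=0: VC-HIT | VC [10, 2]
  [10] addr=0x20 blk=2 s=0: VC-HIT | VC [10, 4]
  [11] addr=0x25 blk=2 s=0: L1-HIT | VC [10, 4]
  [12] addr=0x22 blk=2 s=0: L1-HIT | VC [10, 4]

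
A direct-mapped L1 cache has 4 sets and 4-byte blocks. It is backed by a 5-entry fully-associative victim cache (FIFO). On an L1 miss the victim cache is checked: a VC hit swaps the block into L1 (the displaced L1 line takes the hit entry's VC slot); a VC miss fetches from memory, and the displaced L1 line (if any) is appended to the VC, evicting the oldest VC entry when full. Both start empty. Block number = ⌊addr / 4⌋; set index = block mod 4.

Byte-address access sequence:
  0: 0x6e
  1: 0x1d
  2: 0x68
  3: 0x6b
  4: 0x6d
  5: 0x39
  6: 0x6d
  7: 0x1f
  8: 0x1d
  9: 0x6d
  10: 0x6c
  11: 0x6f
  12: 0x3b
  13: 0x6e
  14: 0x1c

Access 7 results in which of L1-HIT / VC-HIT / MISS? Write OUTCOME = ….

OUTCOME = VC-HIT

0: 0x6e (blk 27, set 3) → MISS  vc=[]
1: 0x1d (blk 7, set 3) → MISS  vc=[27]
2: 0x68 (blk 26, set 2) → MISS  vc=[27]
3: 0x6b (blk 26, set 2) → L1-HIT  vc=[27]
4: 0x6d (blk 27, set 3) → VC-HIT  vc=[7]
5: 0x39 (blk 14, set 2) → MISS  vc=[7, 26]
6: 0x6d (blk 27, set 3) → L1-HIT  vc=[7, 26]
7: 0x1f (blk 7, set 3) → VC-HIT  vc=[27, 26]
8: 0x1d (blk 7, set 3) → L1-HIT  vc=[27, 26]
9: 0x6d (blk 27, set 3) → VC-HIT  vc=[7, 26]
10: 0x6c (blk 27, set 3) → L1-HIT  vc=[7, 26]
11: 0x6f (blk 27, set 3) → L1-HIT  vc=[7, 26]
12: 0x3b (blk 14, set 2) → L1-HIT  vc=[7, 26]
13: 0x6e (blk 27, set 3) → L1-HIT  vc=[7, 26]
14: 0x1c (blk 7, set 3) → VC-HIT  vc=[27, 26]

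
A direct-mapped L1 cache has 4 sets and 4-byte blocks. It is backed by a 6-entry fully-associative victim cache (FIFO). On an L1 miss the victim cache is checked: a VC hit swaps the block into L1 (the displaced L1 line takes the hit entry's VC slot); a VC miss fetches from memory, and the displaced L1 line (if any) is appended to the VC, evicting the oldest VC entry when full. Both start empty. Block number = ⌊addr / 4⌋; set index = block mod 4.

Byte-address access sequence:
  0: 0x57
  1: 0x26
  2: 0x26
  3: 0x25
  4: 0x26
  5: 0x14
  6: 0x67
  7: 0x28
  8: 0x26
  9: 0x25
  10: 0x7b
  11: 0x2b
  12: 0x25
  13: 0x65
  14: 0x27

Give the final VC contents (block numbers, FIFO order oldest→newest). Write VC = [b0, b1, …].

0: 0x57 (blk 21, set 1) → MISS  vc=[]
1: 0x26 (blk 9, set 1) → MISS  vc=[21]
2: 0x26 (blk 9, set 1) → L1-HIT  vc=[21]
3: 0x25 (blk 9, set 1) → L1-HIT  vc=[21]
4: 0x26 (blk 9, set 1) → L1-HIT  vc=[21]
5: 0x14 (blk 5, set 1) → MISS  vc=[21, 9]
6: 0x67 (blk 25, set 1) → MISS  vc=[21, 9, 5]
7: 0x28 (blk 10, set 2) → MISS  vc=[21, 9, 5]
8: 0x26 (blk 9, set 1) → VC-HIT  vc=[21, 25, 5]
9: 0x25 (blk 9, set 1) → L1-HIT  vc=[21, 25, 5]
10: 0x7b (blk 30, set 2) → MISS  vc=[21, 25, 5, 10]
11: 0x2b (blk 10, set 2) → VC-HIT  vc=[21, 25, 5, 30]
12: 0x25 (blk 9, set 1) → L1-HIT  vc=[21, 25, 5, 30]
13: 0x65 (blk 25, set 1) → VC-HIT  vc=[21, 9, 5, 30]
14: 0x27 (blk 9, set 1) → VC-HIT  vc=[21, 25, 5, 30]

VC = [21, 25, 5, 30]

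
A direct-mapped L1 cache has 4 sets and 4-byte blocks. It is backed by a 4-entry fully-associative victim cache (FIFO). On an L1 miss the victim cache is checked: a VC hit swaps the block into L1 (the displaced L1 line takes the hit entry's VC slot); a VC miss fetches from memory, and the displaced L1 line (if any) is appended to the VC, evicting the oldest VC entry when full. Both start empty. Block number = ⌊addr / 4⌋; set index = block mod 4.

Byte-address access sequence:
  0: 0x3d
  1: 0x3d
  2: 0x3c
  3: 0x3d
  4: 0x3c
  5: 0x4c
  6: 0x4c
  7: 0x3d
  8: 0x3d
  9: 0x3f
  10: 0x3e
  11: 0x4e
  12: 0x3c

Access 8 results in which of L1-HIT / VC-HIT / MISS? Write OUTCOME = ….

OUTCOME = L1-HIT

#0 0x3d→b15/s3 MISS; vc=[]
#1 0x3d→b15/s3 L1-HIT; vc=[]
#2 0x3c→b15/s3 L1-HIT; vc=[]
#3 0x3d→b15/s3 L1-HIT; vc=[]
#4 0x3c→b15/s3 L1-HIT; vc=[]
#5 0x4c→b19/s3 MISS; vc=[15]
#6 0x4c→b19/s3 L1-HIT; vc=[15]
#7 0x3d→b15/s3 VC-HIT; vc=[19]
#8 0x3d→b15/s3 L1-HIT; vc=[19]
#9 0x3f→b15/s3 L1-HIT; vc=[19]
#10 0x3e→b15/s3 L1-HIT; vc=[19]
#11 0x4e→b19/s3 VC-HIT; vc=[15]
#12 0x3c→b15/s3 VC-HIT; vc=[19]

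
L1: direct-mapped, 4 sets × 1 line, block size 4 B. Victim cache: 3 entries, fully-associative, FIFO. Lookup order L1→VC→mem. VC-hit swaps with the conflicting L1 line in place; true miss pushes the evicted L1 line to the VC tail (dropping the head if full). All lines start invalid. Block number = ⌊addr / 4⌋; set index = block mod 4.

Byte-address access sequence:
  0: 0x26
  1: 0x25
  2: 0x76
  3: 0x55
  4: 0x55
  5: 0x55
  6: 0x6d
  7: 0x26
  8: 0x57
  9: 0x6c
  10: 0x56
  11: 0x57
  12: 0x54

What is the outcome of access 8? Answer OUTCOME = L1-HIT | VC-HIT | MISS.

OUTCOME = VC-HIT

  [0] addr=0x26 blk=9 s=1: MISS | VC []
  [1] addr=0x25 blk=9 s=1: L1-HIT | VC []
  [2] addr=0x76 blk=29 s=1: MISS | VC [9]
  [3] addr=0x55 blk=21 s=1: MISS | VC [9, 29]
  [4] addr=0x55 blk=21 s=1: L1-HIT | VC [9, 29]
  [5] addr=0x55 blk=21 s=1: L1-HIT | VC [9, 29]
  [6] addr=0x6d blk=27 s=3: MISS | VC [9, 29]
  [7] addr=0x26 blk=9 s=1: VC-HIT | VC [21, 29]
  [8] addr=0x57 blk=21 s=1: VC-HIT | VC [9, 29]
  [9] addr=0x6c blk=27 s=3: L1-HIT | VC [9, 29]
  [10] addr=0x56 blk=21 s=1: L1-HIT | VC [9, 29]
  [11] addr=0x57 blk=21 s=1: L1-HIT | VC [9, 29]
  [12] addr=0x54 blk=21 s=1: L1-HIT | VC [9, 29]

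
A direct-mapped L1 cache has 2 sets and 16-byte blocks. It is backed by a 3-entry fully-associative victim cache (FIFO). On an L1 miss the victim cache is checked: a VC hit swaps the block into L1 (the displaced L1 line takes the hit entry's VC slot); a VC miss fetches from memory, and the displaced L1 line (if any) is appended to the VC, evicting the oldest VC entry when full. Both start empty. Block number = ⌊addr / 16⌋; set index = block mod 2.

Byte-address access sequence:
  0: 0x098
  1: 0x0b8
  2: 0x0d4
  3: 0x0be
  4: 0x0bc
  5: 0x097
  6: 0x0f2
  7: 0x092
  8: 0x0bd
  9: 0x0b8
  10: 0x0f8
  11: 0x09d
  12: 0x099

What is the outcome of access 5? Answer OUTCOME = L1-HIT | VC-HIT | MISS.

OUTCOME = VC-HIT

#0 0x98→b9/s1 MISS; vc=[]
#1 0xb8→b11/s1 MISS; vc=[9]
#2 0xd4→b13/s1 MISS; vc=[9,11]
#3 0xbe→b11/s1 VC-HIT; vc=[9,13]
#4 0xbc→b11/s1 L1-HIT; vc=[9,13]
#5 0x97→b9/s1 VC-HIT; vc=[11,13]
#6 0xf2→b15/s1 MISS; vc=[11,13,9]
#7 0x92→b9/s1 VC-HIT; vc=[11,13,15]
#8 0xbd→b11/s1 VC-HIT; vc=[9,13,15]
#9 0xb8→b11/s1 L1-HIT; vc=[9,13,15]
#10 0xf8→b15/s1 VC-HIT; vc=[9,13,11]
#11 0x9d→b9/s1 VC-HIT; vc=[15,13,11]
#12 0x99→b9/s1 L1-HIT; vc=[15,13,11]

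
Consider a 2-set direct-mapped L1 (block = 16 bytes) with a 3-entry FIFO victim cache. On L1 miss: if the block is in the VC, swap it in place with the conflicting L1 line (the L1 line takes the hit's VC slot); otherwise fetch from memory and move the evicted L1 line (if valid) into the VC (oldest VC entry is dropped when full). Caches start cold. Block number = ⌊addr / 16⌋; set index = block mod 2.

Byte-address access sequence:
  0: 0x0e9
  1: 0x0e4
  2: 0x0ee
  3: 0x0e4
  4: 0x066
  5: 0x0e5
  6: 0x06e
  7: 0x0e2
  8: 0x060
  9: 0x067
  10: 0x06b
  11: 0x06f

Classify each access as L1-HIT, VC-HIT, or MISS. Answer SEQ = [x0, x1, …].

#0 0xe9→b14/s0 MISS; vc=[]
#1 0xe4→b14/s0 L1-HIT; vc=[]
#2 0xee→b14/s0 L1-HIT; vc=[]
#3 0xe4→b14/s0 L1-HIT; vc=[]
#4 0x66→b6/s0 MISS; vc=[14]
#5 0xe5→b14/s0 VC-HIT; vc=[6]
#6 0x6e→b6/s0 VC-HIT; vc=[14]
#7 0xe2→b14/s0 VC-HIT; vc=[6]
#8 0x60→b6/s0 VC-HIT; vc=[14]
#9 0x67→b6/s0 L1-HIT; vc=[14]
#10 0x6b→b6/s0 L1-HIT; vc=[14]
#11 0x6f→b6/s0 L1-HIT; vc=[14]

SEQ = [MISS, L1-HIT, L1-HIT, L1-HIT, MISS, VC-HIT, VC-HIT, VC-HIT, VC-HIT, L1-HIT, L1-HIT, L1-HIT]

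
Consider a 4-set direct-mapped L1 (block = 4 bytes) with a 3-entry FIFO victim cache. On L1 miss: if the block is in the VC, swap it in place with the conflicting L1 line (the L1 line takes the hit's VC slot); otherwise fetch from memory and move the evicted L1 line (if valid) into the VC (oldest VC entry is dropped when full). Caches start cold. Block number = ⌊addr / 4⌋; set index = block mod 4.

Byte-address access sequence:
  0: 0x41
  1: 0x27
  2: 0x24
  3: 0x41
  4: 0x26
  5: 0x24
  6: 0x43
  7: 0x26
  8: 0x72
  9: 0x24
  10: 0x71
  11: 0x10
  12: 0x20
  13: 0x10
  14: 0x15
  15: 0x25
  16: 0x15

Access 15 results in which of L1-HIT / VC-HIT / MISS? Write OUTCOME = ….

0: 0x41 (blk 16, set 0) → MISS  vc=[]
1: 0x27 (blk 9, set 1) → MISS  vc=[]
2: 0x24 (blk 9, set 1) → L1-HIT  vc=[]
3: 0x41 (blk 16, set 0) → L1-HIT  vc=[]
4: 0x26 (blk 9, set 1) → L1-HIT  vc=[]
5: 0x24 (blk 9, set 1) → L1-HIT  vc=[]
6: 0x43 (blk 16, set 0) → L1-HIT  vc=[]
7: 0x26 (blk 9, set 1) → L1-HIT  vc=[]
8: 0x72 (blk 28, set 0) → MISS  vc=[16]
9: 0x24 (blk 9, set 1) → L1-HIT  vc=[16]
10: 0x71 (blk 28, set 0) → L1-HIT  vc=[16]
11: 0x10 (blk 4, set 0) → MISS  vc=[16, 28]
12: 0x20 (blk 8, set 0) → MISS  vc=[16, 28, 4]
13: 0x10 (blk 4, set 0) → VC-HIT  vc=[16, 28, 8]
14: 0x15 (blk 5, set 1) → MISS  vc=[28, 8, 9]
15: 0x25 (blk 9, set 1) → VC-HIT  vc=[28, 8, 5]
16: 0x15 (blk 5, set 1) → VC-HIT  vc=[28, 8, 9]

OUTCOME = VC-HIT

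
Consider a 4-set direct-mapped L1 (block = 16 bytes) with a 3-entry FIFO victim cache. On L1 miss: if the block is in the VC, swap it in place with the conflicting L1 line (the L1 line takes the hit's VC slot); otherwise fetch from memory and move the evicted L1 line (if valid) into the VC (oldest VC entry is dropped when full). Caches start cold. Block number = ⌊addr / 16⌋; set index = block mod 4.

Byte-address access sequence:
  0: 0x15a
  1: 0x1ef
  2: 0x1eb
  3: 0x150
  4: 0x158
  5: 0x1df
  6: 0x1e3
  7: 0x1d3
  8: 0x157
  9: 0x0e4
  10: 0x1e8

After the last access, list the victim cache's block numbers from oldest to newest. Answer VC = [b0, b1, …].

0: 0x15a (blk 21, set 1) → MISS  vc=[]
1: 0x1ef (blk 30, set 2) → MISS  vc=[]
2: 0x1eb (blk 30, set 2) → L1-HIT  vc=[]
3: 0x150 (blk 21, set 1) → L1-HIT  vc=[]
4: 0x158 (blk 21, set 1) → L1-HIT  vc=[]
5: 0x1df (blk 29, set 1) → MISS  vc=[21]
6: 0x1e3 (blk 30, set 2) → L1-HIT  vc=[21]
7: 0x1d3 (blk 29, set 1) → L1-HIT  vc=[21]
8: 0x157 (blk 21, set 1) → VC-HIT  vc=[29]
9: 0xe4 (blk 14, set 2) → MISS  vc=[29, 30]
10: 0x1e8 (blk 30, set 2) → VC-HIT  vc=[29, 14]

VC = [29, 14]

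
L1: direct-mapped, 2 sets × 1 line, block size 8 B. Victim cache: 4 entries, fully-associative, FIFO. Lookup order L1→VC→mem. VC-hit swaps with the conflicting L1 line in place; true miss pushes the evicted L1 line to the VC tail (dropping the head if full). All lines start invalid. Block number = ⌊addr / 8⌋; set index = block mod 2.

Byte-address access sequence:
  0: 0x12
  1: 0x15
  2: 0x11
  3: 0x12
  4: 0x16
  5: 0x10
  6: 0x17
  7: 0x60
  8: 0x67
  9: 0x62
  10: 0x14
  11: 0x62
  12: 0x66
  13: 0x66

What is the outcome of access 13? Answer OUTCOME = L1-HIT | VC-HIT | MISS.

  [0] addr=0x12 blk=2 s=0: MISS | VC []
  [1] addr=0x15 blk=2 s=0: L1-HIT | VC []
  [2] addr=0x11 blk=2 s=0: L1-HIT | VC []
  [3] addr=0x12 blk=2 s=0: L1-HIT | VC []
  [4] addr=0x16 blk=2 s=0: L1-HIT | VC []
  [5] addr=0x10 blk=2 s=0: L1-HIT | VC []
  [6] addr=0x17 blk=2 s=0: L1-HIT | VC []
  [7] addr=0x60 blk=12 s=0: MISS | VC [2]
  [8] addr=0x67 blk=12 s=0: L1-HIT | VC [2]
  [9] addr=0x62 blk=12 s=0: L1-HIT | VC [2]
  [10] addr=0x14 blk=2 s=0: VC-HIT | VC [12]
  [11] addr=0x62 blk=12 s=0: VC-HIT | VC [2]
  [12] addr=0x66 blk=12 s=0: L1-HIT | VC [2]
  [13] addr=0x66 blk=12 s=0: L1-HIT | VC [2]

OUTCOME = L1-HIT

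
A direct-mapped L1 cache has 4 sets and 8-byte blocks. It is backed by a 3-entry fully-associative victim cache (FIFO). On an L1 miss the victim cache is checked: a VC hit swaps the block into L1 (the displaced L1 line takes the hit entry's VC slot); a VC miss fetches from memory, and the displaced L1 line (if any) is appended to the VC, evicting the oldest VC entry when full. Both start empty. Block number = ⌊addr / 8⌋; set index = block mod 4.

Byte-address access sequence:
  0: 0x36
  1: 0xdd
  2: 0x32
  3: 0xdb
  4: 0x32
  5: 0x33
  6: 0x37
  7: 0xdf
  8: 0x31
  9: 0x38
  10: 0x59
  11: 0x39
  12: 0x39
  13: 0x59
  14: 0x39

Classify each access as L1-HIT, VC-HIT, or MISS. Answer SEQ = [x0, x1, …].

SEQ = [MISS, MISS, L1-HIT, L1-HIT, L1-HIT, L1-HIT, L1-HIT, L1-HIT, L1-HIT, MISS, MISS, VC-HIT, L1-HIT, VC-HIT, VC-HIT]

0: 0x36 (blk 6, set 2) → MISS  vc=[]
1: 0xdd (blk 27, set 3) → MISS  vc=[]
2: 0x32 (blk 6, set 2) → L1-HIT  vc=[]
3: 0xdb (blk 27, set 3) → L1-HIT  vc=[]
4: 0x32 (blk 6, set 2) → L1-HIT  vc=[]
5: 0x33 (blk 6, set 2) → L1-HIT  vc=[]
6: 0x37 (blk 6, set 2) → L1-HIT  vc=[]
7: 0xdf (blk 27, set 3) → L1-HIT  vc=[]
8: 0x31 (blk 6, set 2) → L1-HIT  vc=[]
9: 0x38 (blk 7, set 3) → MISS  vc=[27]
10: 0x59 (blk 11, set 3) → MISS  vc=[27, 7]
11: 0x39 (blk 7, set 3) → VC-HIT  vc=[27, 11]
12: 0x39 (blk 7, set 3) → L1-HIT  vc=[27, 11]
13: 0x59 (blk 11, set 3) → VC-HIT  vc=[27, 7]
14: 0x39 (blk 7, set 3) → VC-HIT  vc=[27, 11]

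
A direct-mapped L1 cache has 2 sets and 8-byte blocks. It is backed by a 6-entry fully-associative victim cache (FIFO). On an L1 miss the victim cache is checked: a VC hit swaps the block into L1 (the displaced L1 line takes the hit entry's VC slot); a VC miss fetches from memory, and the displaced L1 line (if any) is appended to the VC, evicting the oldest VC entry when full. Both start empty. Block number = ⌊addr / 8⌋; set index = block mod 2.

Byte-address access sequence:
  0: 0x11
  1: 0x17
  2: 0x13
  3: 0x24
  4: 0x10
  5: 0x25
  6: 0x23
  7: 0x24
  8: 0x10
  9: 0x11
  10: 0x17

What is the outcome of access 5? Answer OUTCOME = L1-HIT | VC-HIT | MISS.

OUTCOME = VC-HIT

#0 0x11→b2/s0 MISS; vc=[]
#1 0x17→b2/s0 L1-HIT; vc=[]
#2 0x13→b2/s0 L1-HIT; vc=[]
#3 0x24→b4/s0 MISS; vc=[2]
#4 0x10→b2/s0 VC-HIT; vc=[4]
#5 0x25→b4/s0 VC-HIT; vc=[2]
#6 0x23→b4/s0 L1-HIT; vc=[2]
#7 0x24→b4/s0 L1-HIT; vc=[2]
#8 0x10→b2/s0 VC-HIT; vc=[4]
#9 0x11→b2/s0 L1-HIT; vc=[4]
#10 0x17→b2/s0 L1-HIT; vc=[4]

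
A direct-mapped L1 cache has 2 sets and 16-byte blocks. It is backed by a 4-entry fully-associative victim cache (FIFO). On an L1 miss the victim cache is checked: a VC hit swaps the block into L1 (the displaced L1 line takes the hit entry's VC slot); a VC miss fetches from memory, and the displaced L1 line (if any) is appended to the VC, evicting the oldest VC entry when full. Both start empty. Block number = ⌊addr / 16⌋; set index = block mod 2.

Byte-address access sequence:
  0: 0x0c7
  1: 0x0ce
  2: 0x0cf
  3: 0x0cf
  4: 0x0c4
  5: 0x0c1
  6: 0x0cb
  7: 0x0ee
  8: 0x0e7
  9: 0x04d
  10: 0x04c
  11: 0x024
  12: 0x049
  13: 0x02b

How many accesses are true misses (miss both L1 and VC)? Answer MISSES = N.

  [0] addr=0xc7 blk=12 s=0: MISS | VC []
  [1] addr=0xce blk=12 s=0: L1-HIT | VC []
  [2] addr=0xcf blk=12 s=0: L1-HIT | VC []
  [3] addr=0xcf blk=12 s=0: L1-HIT | VC []
  [4] addr=0xc4 blk=12 s=0: L1-HIT | VC []
  [5] addr=0xc1 blk=12 s=0: L1-HIT | VC []
  [6] addr=0xcb blk=12 s=0: L1-HIT | VC []
  [7] addr=0xee blk=14 s=0: MISS | VC [12]
  [8] addr=0xe7 blk=14 s=0: L1-HIT | VC [12]
  [9] addr=0x4d blk=4 s=0: MISS | VC [12, 14]
  [10] addr=0x4c blk=4 s=0: L1-HIT | VC [12, 14]
  [11] addr=0x24 blk=2 s=0: MISS | VC [12, 14, 4]
  [12] addr=0x49 blk=4 s=0: VC-HIT | VC [12, 14, 2]
  [13] addr=0x2b blk=2 s=0: VC-HIT | VC [12, 14, 4]

MISSES = 4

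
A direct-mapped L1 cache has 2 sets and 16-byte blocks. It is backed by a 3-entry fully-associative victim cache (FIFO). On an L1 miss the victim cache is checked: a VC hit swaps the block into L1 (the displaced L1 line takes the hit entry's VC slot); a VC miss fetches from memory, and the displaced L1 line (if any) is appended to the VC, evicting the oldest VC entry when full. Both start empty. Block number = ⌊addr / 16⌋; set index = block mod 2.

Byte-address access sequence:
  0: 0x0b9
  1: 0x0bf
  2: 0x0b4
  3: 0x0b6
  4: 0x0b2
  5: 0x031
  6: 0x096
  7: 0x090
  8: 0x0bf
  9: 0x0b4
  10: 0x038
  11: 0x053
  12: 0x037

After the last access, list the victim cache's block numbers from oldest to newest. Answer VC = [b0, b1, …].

VC = [9, 11, 5]

  [0] addr=0xb9 blk=11 s=1: MISS | VC []
  [1] addr=0xbf blk=11 s=1: L1-HIT | VC []
  [2] addr=0xb4 blk=11 s=1: L1-HIT | VC []
  [3] addr=0xb6 blk=11 s=1: L1-HIT | VC []
  [4] addr=0xb2 blk=11 s=1: L1-HIT | VC []
  [5] addr=0x31 blk=3 s=1: MISS | VC [11]
  [6] addr=0x96 blk=9 s=1: MISS | VC [11, 3]
  [7] addr=0x90 blk=9 s=1: L1-HIT | VC [11, 3]
  [8] addr=0xbf blk=11 s=1: VC-HIT | VC [9, 3]
  [9] addr=0xb4 blk=11 s=1: L1-HIT | VC [9, 3]
  [10] addr=0x38 blk=3 s=1: VC-HIT | VC [9, 11]
  [11] addr=0x53 blk=5 s=1: MISS | VC [9, 11, 3]
  [12] addr=0x37 blk=3 s=1: VC-HIT | VC [9, 11, 5]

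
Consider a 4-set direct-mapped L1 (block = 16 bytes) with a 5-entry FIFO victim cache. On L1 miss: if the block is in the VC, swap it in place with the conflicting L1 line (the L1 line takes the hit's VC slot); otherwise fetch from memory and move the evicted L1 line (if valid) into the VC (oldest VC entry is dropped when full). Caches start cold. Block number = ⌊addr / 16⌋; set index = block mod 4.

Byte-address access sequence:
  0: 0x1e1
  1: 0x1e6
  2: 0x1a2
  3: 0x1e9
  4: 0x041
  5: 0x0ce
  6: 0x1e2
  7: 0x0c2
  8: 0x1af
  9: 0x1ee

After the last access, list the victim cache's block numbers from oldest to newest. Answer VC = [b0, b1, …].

  [0] addr=0x1e1 blk=30 s=2: MISS | VC []
  [1] addr=0x1e6 blk=30 s=2: L1-HIT | VC []
  [2] addr=0x1a2 blk=26 s=2: MISS | VC [30]
  [3] addr=0x1e9 blk=30 s=2: VC-HIT | VC [26]
  [4] addr=0x41 blk=4 s=0: MISS | VC [26]
  [5] addr=0xce blk=12 s=0: MISS | VC [26, 4]
  [6] addr=0x1e2 blk=30 s=2: L1-HIT | VC [26, 4]
  [7] addr=0xc2 blk=12 s=0: L1-HIT | VC [26, 4]
  [8] addr=0x1af blk=26 s=2: VC-HIT | VC [30, 4]
  [9] addr=0x1ee blk=30 s=2: VC-HIT | VC [26, 4]

VC = [26, 4]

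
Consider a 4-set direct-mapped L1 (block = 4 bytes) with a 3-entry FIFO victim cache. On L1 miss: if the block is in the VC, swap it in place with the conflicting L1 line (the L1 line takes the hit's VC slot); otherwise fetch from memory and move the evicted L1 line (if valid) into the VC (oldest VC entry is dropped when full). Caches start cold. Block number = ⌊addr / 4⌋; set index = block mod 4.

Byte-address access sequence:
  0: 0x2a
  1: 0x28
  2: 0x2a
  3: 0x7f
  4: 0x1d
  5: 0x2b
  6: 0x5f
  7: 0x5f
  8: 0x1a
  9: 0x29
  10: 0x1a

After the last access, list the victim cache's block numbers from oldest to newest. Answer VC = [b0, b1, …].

VC = [31, 7, 10]

  [0] addr=0x2a blk=10 s=2: MISS | VC []
  [1] addr=0x28 blk=10 s=2: L1-HIT | VC []
  [2] addr=0x2a blk=10 s=2: L1-HIT | VC []
  [3] addr=0x7f blk=31 s=3: MISS | VC []
  [4] addr=0x1d blk=7 s=3: MISS | VC [31]
  [5] addr=0x2b blk=10 s=2: L1-HIT | VC [31]
  [6] addr=0x5f blk=23 s=3: MISS | VC [31, 7]
  [7] addr=0x5f blk=23 s=3: L1-HIT | VC [31, 7]
  [8] addr=0x1a blk=6 s=2: MISS | VC [31, 7, 10]
  [9] addr=0x29 blk=10 s=2: VC-HIT | VC [31, 7, 6]
  [10] addr=0x1a blk=6 s=2: VC-HIT | VC [31, 7, 10]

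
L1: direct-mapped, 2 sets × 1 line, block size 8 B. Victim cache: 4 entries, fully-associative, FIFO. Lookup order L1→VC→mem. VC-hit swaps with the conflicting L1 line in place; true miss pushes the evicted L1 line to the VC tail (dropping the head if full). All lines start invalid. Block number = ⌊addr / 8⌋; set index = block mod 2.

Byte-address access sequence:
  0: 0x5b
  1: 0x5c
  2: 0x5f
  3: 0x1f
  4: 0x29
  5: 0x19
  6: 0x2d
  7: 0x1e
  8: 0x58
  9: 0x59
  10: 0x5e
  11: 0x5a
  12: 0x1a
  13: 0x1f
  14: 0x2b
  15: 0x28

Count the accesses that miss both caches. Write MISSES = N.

MISSES = 3

#0 0x5b→b11/s1 MISS; vc=[]
#1 0x5c→b11/s1 L1-HIT; vc=[]
#2 0x5f→b11/s1 L1-HIT; vc=[]
#3 0x1f→b3/s1 MISS; vc=[11]
#4 0x29→b5/s1 MISS; vc=[11,3]
#5 0x19→b3/s1 VC-HIT; vc=[11,5]
#6 0x2d→b5/s1 VC-HIT; vc=[11,3]
#7 0x1e→b3/s1 VC-HIT; vc=[11,5]
#8 0x58→b11/s1 VC-HIT; vc=[3,5]
#9 0x59→b11/s1 L1-HIT; vc=[3,5]
#10 0x5e→b11/s1 L1-HIT; vc=[3,5]
#11 0x5a→b11/s1 L1-HIT; vc=[3,5]
#12 0x1a→b3/s1 VC-HIT; vc=[11,5]
#13 0x1f→b3/s1 L1-HIT; vc=[11,5]
#14 0x2b→b5/s1 VC-HIT; vc=[11,3]
#15 0x28→b5/s1 L1-HIT; vc=[11,3]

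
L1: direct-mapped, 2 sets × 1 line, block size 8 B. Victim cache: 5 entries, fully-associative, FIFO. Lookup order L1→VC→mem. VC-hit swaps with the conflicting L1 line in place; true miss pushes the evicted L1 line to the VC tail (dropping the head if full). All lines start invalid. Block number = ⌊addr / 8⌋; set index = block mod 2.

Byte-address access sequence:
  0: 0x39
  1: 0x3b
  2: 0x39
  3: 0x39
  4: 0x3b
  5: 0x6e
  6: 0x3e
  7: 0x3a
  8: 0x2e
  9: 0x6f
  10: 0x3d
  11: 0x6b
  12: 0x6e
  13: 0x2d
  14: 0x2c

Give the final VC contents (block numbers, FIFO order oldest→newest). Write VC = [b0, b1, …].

  [0] addr=0x39 blk=7 s=1: MISS | VC []
  [1] addr=0x3b blk=7 s=1: L1-HIT | VC []
  [2] addr=0x39 blk=7 s=1: L1-HIT | VC []
  [3] addr=0x39 blk=7 s=1: L1-HIT | VC []
  [4] addr=0x3b blk=7 s=1: L1-HIT | VC []
  [5] addr=0x6e blk=13 s=1: MISS | VC [7]
  [6] addr=0x3e blk=7 s=1: VC-HIT | VC [13]
  [7] addr=0x3a blk=7 s=1: L1-HIT | VC [13]
  [8] addr=0x2e blk=5 s=1: MISS | VC [13, 7]
  [9] addr=0x6f blk=13 s=1: VC-HIT | VC [5, 7]
  [10] addr=0x3d blk=7 s=1: VC-HIT | VC [5, 13]
  [11] addr=0x6b blk=13 s=1: VC-HIT | VC [5, 7]
  [12] addr=0x6e blk=13 s=1: L1-HIT | VC [5, 7]
  [13] addr=0x2d blk=5 s=1: VC-HIT | VC [13, 7]
  [14] addr=0x2c blk=5 s=1: L1-HIT | VC [13, 7]

VC = [13, 7]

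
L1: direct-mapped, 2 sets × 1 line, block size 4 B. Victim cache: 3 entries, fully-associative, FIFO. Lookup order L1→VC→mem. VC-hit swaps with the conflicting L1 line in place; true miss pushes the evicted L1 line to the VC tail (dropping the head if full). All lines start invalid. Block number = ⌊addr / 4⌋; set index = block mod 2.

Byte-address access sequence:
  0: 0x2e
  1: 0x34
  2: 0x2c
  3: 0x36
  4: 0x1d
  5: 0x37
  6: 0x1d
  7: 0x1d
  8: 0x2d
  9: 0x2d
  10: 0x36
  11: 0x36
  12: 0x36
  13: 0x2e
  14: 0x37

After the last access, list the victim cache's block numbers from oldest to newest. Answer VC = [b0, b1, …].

#0 0x2e→b11/s1 MISS; vc=[]
#1 0x34→b13/s1 MISS; vc=[11]
#2 0x2c→b11/s1 VC-HIT; vc=[13]
#3 0x36→b13/s1 VC-HIT; vc=[11]
#4 0x1d→b7/s1 MISS; vc=[11,13]
#5 0x37→b13/s1 VC-HIT; vc=[11,7]
#6 0x1d→b7/s1 VC-HIT; vc=[11,13]
#7 0x1d→b7/s1 L1-HIT; vc=[11,13]
#8 0x2d→b11/s1 VC-HIT; vc=[7,13]
#9 0x2d→b11/s1 L1-HIT; vc=[7,13]
#10 0x36→b13/s1 VC-HIT; vc=[7,11]
#11 0x36→b13/s1 L1-HIT; vc=[7,11]
#12 0x36→b13/s1 L1-HIT; vc=[7,11]
#13 0x2e→b11/s1 VC-HIT; vc=[7,13]
#14 0x37→b13/s1 VC-HIT; vc=[7,11]

VC = [7, 11]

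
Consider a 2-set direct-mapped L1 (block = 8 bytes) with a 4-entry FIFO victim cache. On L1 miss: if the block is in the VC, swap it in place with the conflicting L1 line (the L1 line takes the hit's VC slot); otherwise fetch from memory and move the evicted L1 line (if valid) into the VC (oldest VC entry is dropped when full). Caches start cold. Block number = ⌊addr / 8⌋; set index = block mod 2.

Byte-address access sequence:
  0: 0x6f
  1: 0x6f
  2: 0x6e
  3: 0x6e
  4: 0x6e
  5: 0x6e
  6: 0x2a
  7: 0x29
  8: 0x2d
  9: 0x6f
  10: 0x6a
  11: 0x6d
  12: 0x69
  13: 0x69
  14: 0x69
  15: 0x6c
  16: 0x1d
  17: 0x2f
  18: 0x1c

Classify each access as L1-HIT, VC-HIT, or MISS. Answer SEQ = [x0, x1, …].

0: 0x6f (blk 13, set 1) → MISS  vc=[]
1: 0x6f (blk 13, set 1) → L1-HIT  vc=[]
2: 0x6e (blk 13, set 1) → L1-HIT  vc=[]
3: 0x6e (blk 13, set 1) → L1-HIT  vc=[]
4: 0x6e (blk 13, set 1) → L1-HIT  vc=[]
5: 0x6e (blk 13, set 1) → L1-HIT  vc=[]
6: 0x2a (blk 5, set 1) → MISS  vc=[13]
7: 0x29 (blk 5, set 1) → L1-HIT  vc=[13]
8: 0x2d (blk 5, set 1) → L1-HIT  vc=[13]
9: 0x6f (blk 13, set 1) → VC-HIT  vc=[5]
10: 0x6a (blk 13, set 1) → L1-HIT  vc=[5]
11: 0x6d (blk 13, set 1) → L1-HIT  vc=[5]
12: 0x69 (blk 13, set 1) → L1-HIT  vc=[5]
13: 0x69 (blk 13, set 1) → L1-HIT  vc=[5]
14: 0x69 (blk 13, set 1) → L1-HIT  vc=[5]
15: 0x6c (blk 13, set 1) → L1-HIT  vc=[5]
16: 0x1d (blk 3, set 1) → MISS  vc=[5, 13]
17: 0x2f (blk 5, set 1) → VC-HIT  vc=[3, 13]
18: 0x1c (blk 3, set 1) → VC-HIT  vc=[5, 13]

SEQ = [MISS, L1-HIT, L1-HIT, L1-HIT, L1-HIT, L1-HIT, MISS, L1-HIT, L1-HIT, VC-HIT, L1-HIT, L1-HIT, L1-HIT, L1-HIT, L1-HIT, L1-HIT, MISS, VC-HIT, VC-HIT]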